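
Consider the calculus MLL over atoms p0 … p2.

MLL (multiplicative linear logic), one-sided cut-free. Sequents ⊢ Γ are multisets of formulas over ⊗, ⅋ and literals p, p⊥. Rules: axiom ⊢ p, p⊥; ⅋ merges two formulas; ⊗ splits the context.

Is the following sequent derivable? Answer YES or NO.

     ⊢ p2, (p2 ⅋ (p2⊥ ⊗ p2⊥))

Derivation (root first):
[⅋]  ⊢ p2, (p2 ⅋ (p2⊥ ⊗ p2⊥))
  [⊗]  ⊢ p2, p2, (p2⊥ ⊗ p2⊥)
    [Ax]  ⊢ p2, p2⊥
    [Ax]  ⊢ p2, p2⊥

Result: YES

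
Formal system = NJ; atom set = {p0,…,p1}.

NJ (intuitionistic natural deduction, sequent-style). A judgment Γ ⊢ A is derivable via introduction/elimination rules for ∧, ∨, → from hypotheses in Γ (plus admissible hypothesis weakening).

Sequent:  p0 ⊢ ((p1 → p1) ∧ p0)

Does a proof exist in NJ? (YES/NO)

Derivation (root first):
[∧I] p0 ⊢ ((p1 → p1) ∧ p0)
  [→I]  ⊢ (p1 → p1)
    [Ax] p1 ⊢ p1
  [Ax] p0 ⊢ p0

Result: YES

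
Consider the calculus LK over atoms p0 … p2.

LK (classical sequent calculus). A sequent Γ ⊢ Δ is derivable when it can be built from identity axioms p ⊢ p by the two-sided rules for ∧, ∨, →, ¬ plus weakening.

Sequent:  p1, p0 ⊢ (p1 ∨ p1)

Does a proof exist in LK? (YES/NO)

Derivation trace:
[WL] p1, p0 ⊢ (p1 ∨ p1)
  [∨R] p1 ⊢ (p1 ∨ p1)
    [WR] p1 ⊢ p1, p1
      [Ax] p1 ⊢ p1

Result: YES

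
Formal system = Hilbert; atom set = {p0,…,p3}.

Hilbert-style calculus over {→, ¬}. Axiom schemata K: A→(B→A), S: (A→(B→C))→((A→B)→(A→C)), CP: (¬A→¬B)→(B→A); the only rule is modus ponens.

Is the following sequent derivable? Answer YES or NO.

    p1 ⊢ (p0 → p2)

Truth-table refutation:
  v=0000: Γ:[p1=F] Δ:[(p0 → p2)=T] refutes=False
  v=0001: Γ:[p1=F] Δ:[(p0 → p2)=T] refutes=False
  v=0010: Γ:[p1=F] Δ:[(p0 → p2)=T] refutes=False
  v=0011: Γ:[p1=F] Δ:[(p0 → p2)=T] refutes=False
  v=0100: Γ:[p1=T] Δ:[(p0 → p2)=T] refutes=False
  v=0101: Γ:[p1=T] Δ:[(p0 → p2)=T] refutes=False
  v=0110: Γ:[p1=T] Δ:[(p0 → p2)=T] refutes=False
  v=0111: Γ:[p1=T] Δ:[(p0 → p2)=T] refutes=False
  v=1000: Γ:[p1=F] Δ:[(p0 → p2)=F] refutes=False
  v=1001: Γ:[p1=F] Δ:[(p0 → p2)=F] refutes=False
  v=1010: Γ:[p1=F] Δ:[(p0 → p2)=T] refutes=False
  v=1011: Γ:[p1=F] Δ:[(p0 → p2)=T] refutes=False
  v=1100: Γ:[p1=T] Δ:[(p0 → p2)=F] refutes=True  ← countermodel

Result: NO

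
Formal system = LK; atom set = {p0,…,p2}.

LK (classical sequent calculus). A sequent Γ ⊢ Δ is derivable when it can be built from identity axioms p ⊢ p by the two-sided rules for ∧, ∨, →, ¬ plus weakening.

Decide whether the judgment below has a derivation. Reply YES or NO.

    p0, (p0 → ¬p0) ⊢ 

Proof tree:
[→L] p0, (p0 → ¬p0) ⊢ 
  [Ax] p0 ⊢ p0
  [¬L] p0, ¬p0 ⊢ 
    [Ax] p0 ⊢ p0

Result: YES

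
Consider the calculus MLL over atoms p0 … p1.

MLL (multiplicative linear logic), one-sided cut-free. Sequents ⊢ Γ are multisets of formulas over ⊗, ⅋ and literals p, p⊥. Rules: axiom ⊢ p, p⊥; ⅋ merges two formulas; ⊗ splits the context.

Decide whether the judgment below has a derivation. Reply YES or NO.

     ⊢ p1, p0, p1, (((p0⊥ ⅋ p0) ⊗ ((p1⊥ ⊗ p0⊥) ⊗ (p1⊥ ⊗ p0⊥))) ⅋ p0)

Derivation trace:
[⅋]  ⊢ p1, p0, p1, (((p0⊥ ⅋ p0) ⊗ ((p1⊥ ⊗ p0⊥) ⊗ (p1⊥ ⊗ p0⊥))) ⅋ p0)
  [⊗]  ⊢ p1, p0, p1, p0, ((p0⊥ ⅋ p0) ⊗ ((p1⊥ ⊗ p0⊥) ⊗ (p1⊥ ⊗ p0⊥)))
    [⅋]  ⊢ (p0⊥ ⅋ p0)
      [Ax]  ⊢ p0, p0⊥
    [⊗]  ⊢ p1, p0, p1, p0, ((p1⊥ ⊗ p0⊥) ⊗ (p1⊥ ⊗ p0⊥))
      [⊗]  ⊢ p1, p0, (p1⊥ ⊗ p0⊥)
        [Ax]  ⊢ p1, p1⊥
        [Ax]  ⊢ p0, p0⊥
      [⊗]  ⊢ p1, p0, (p1⊥ ⊗ p0⊥)
        [Ax]  ⊢ p1, p1⊥
        [Ax]  ⊢ p0, p0⊥

Result: YES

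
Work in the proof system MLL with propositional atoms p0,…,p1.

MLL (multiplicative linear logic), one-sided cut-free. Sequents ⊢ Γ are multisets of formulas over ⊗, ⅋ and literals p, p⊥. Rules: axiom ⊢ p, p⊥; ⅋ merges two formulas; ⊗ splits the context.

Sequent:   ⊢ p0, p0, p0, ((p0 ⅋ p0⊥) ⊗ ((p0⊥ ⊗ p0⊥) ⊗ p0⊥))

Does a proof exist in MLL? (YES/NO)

Derivation trace:
[⊗]  ⊢ p0, p0, p0, ((p0 ⅋ p0⊥) ⊗ ((p0⊥ ⊗ p0⊥) ⊗ p0⊥))
  [⅋]  ⊢ (p0 ⅋ p0⊥)
    [Ax]  ⊢ p0, p0⊥
  [⊗]  ⊢ p0, p0, p0, ((p0⊥ ⊗ p0⊥) ⊗ p0⊥)
    [⊗]  ⊢ p0, p0, (p0⊥ ⊗ p0⊥)
      [Ax]  ⊢ p0, p0⊥
      [Ax]  ⊢ p0, p0⊥
    [Ax]  ⊢ p0, p0⊥

Result: YES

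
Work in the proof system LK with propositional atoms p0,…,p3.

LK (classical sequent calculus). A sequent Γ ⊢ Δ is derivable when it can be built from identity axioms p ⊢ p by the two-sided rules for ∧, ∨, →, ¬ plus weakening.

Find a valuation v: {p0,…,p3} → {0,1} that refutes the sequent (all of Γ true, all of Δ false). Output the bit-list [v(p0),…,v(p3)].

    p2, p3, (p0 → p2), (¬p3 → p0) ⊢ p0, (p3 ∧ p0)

Search for a countermodel by truth-table:
  v=0000: Γ:[p2=F, p3=F, (p0 → p2)=T, (¬p3 → p0)=F] Δ:[p0=F, (p3 ∧ p0)=F] refutes=False
  v=0001: Γ:[p2=F, p3=T, (p0 → p2)=T, (¬p3 → p0)=T] Δ:[p0=F, (p3 ∧ p0)=F] refutes=False
  v=0010: Γ:[p2=T, p3=F, (p0 → p2)=T, (¬p3 → p0)=F] Δ:[p0=F, (p3 ∧ p0)=F] refutes=False
  v=0011: Γ:[p2=T, p3=T, (p0 → p2)=T, (¬p3 → p0)=T] Δ:[p0=F, (p3 ∧ p0)=F] refutes=True  ← countermodel

Result: [0, 0, 1, 1]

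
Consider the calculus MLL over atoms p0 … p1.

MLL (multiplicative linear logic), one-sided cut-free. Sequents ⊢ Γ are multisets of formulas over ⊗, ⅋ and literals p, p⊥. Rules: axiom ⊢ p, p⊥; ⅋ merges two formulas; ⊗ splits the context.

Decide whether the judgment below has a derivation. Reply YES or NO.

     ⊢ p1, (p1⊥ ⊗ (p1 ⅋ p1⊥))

Derivation trace:
[⊗]  ⊢ p1, (p1⊥ ⊗ (p1 ⅋ p1⊥))
  [Ax]  ⊢ p1, p1⊥
  [⅋]  ⊢ (p1 ⅋ p1⊥)
    [Ax]  ⊢ p1, p1⊥

Result: YES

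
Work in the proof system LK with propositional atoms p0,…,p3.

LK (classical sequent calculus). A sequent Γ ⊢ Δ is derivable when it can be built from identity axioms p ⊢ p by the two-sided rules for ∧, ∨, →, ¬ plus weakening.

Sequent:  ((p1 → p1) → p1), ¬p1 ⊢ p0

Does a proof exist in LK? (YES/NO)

Derivation trace:
[WR] ((p1 → p1) → p1), ¬p1 ⊢ p0
  [¬L] ((p1 → p1) → p1), ¬p1 ⊢ 
    [→L] ((p1 → p1) → p1) ⊢ p1
      [→R]  ⊢ (p1 → p1)
        [Ax] p1 ⊢ p1
      [Ax] p1 ⊢ p1

Result: YES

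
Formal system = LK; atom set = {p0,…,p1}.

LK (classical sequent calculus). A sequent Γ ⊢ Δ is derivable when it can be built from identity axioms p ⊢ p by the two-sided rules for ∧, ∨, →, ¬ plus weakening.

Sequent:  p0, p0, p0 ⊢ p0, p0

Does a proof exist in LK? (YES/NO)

Proof tree:
[WL] p0, p0, p0 ⊢ p0, p0
  [WL] p0, p0 ⊢ p0, p0
    [WR] p0 ⊢ p0, p0
      [Ax] p0 ⊢ p0

Result: YES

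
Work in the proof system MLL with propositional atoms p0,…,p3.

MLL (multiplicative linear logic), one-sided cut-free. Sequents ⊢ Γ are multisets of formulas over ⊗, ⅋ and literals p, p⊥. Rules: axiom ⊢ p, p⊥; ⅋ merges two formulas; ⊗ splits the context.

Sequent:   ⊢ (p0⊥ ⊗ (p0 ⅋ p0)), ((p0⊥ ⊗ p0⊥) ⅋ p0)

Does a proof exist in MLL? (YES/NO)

Proof tree:
[⅋]  ⊢ (p0⊥ ⊗ (p0 ⅋ p0)), ((p0⊥ ⊗ p0⊥) ⅋ p0)
  [⊗]  ⊢ p0, (p0⊥ ⊗ p0⊥), (p0⊥ ⊗ (p0 ⅋ p0))
    [Ax]  ⊢ p0, p0⊥
    [⅋]  ⊢ (p0⊥ ⊗ p0⊥), (p0 ⅋ p0)
      [⊗]  ⊢ p0, p0, (p0⊥ ⊗ p0⊥)
        [Ax]  ⊢ p0, p0⊥
        [Ax]  ⊢ p0, p0⊥

Result: YES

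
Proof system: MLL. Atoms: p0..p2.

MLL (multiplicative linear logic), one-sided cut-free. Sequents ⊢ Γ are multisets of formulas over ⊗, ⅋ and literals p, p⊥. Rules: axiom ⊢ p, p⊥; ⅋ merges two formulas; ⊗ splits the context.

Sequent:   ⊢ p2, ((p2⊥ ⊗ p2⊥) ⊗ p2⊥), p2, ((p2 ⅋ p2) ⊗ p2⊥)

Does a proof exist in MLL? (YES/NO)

Proof tree:
[⊗]  ⊢ p2, ((p2⊥ ⊗ p2⊥) ⊗ p2⊥), p2, ((p2 ⅋ p2) ⊗ p2⊥)
  [⅋]  ⊢ p2, ((p2⊥ ⊗ p2⊥) ⊗ p2⊥), (p2 ⅋ p2)
    [⊗]  ⊢ p2, p2, p2, ((p2⊥ ⊗ p2⊥) ⊗ p2⊥)
      [⊗]  ⊢ p2, p2, (p2⊥ ⊗ p2⊥)
        [Ax]  ⊢ p2, p2⊥
        [Ax]  ⊢ p2, p2⊥
      [Ax]  ⊢ p2, p2⊥
  [Ax]  ⊢ p2, p2⊥

Result: YES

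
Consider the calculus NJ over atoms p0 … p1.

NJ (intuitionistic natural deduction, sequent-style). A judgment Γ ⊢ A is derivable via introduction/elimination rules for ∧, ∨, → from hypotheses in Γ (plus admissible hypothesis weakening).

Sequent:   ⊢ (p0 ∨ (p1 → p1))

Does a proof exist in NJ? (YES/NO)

Derivation (root first):
[∨I₂]  ⊢ (p0 ∨ (p1 → p1))
  [→I]  ⊢ (p1 → p1)
    [→E] p1 ⊢ p1
      [→I]  ⊢ (p1 → p1)
        [Ax] p1 ⊢ p1
      [Ax] p1 ⊢ p1

Result: YES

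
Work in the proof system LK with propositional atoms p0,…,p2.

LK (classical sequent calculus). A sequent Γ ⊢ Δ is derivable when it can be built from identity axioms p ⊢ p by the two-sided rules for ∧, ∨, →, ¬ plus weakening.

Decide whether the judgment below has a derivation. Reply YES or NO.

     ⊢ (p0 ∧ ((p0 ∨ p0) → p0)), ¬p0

Proof tree:
[¬R]  ⊢ (p0 ∧ ((p0 ∨ p0) → p0)), ¬p0
  [∧R] p0 ⊢ (p0 ∧ ((p0 ∨ p0) → p0))
    [Ax] p0 ⊢ p0
    [→R]  ⊢ ((p0 ∨ p0) → p0)
      [∨L] (p0 ∨ p0) ⊢ p0
        [Ax] p0 ⊢ p0
        [Ax] p0 ⊢ p0

Result: YES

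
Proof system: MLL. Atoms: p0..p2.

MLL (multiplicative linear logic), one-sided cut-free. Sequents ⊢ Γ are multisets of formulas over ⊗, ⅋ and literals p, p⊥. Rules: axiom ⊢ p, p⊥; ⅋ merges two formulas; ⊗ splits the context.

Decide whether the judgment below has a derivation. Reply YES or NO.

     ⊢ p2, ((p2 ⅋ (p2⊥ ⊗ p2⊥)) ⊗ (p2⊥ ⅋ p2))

Derivation trace:
[⊗]  ⊢ p2, ((p2 ⅋ (p2⊥ ⊗ p2⊥)) ⊗ (p2⊥ ⅋ p2))
  [⅋]  ⊢ p2, (p2 ⅋ (p2⊥ ⊗ p2⊥))
    [⊗]  ⊢ p2, p2, (p2⊥ ⊗ p2⊥)
      [Ax]  ⊢ p2, p2⊥
      [Ax]  ⊢ p2, p2⊥
  [⅋]  ⊢ (p2⊥ ⅋ p2)
    [Ax]  ⊢ p2, p2⊥

Result: YES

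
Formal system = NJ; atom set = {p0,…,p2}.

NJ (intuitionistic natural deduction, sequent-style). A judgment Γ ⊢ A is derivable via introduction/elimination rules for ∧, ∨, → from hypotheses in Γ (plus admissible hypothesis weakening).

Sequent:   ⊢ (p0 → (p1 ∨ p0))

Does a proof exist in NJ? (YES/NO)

Proof tree:
[→I]  ⊢ (p0 → (p1 ∨ p0))
  [∨I₂] p0 ⊢ (p1 ∨ p0)
    [Ax] p0 ⊢ p0

Result: YES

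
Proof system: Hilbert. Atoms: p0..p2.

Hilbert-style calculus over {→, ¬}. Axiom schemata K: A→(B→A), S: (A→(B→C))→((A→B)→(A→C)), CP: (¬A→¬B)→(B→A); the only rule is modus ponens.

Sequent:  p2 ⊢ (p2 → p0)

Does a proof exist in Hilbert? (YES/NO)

Enumerate valuations to refute Γ ⊢ Δ:
  v=000: Γ:[p2=F] Δ:[(p2 → p0)=T] refutes=False
  v=001: Γ:[p2=T] Δ:[(p2 → p0)=F] refutes=True  ← countermodel

Result: NO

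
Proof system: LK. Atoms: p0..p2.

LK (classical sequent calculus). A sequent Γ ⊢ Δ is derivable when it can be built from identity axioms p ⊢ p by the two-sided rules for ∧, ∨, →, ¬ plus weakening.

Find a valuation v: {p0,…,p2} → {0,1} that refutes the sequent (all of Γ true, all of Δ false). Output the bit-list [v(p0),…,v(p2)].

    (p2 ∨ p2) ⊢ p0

Search for a countermodel by truth-table:
  v=000: Γ:[(p2 ∨ p2)=F] Δ:[p0=F] refutes=False
  v=001: Γ:[(p2 ∨ p2)=T] Δ:[p0=F] refutes=True  ← countermodel

Result: [0, 0, 1]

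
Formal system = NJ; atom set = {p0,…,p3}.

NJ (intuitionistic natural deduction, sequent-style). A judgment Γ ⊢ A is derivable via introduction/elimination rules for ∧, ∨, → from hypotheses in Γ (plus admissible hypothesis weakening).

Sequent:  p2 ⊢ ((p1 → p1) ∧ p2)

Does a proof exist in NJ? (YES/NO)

Proof tree:
[∧I] p2 ⊢ ((p1 → p1) ∧ p2)
  [→I]  ⊢ (p1 → p1)
    [Ax] p1 ⊢ p1
  [Ax] p2 ⊢ p2

Result: YES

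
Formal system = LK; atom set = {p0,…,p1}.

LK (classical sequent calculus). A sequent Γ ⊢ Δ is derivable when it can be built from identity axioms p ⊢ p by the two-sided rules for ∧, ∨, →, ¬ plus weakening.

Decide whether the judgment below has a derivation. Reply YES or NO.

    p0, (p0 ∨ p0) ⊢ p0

Derivation trace:
[∨L] p0, (p0 ∨ p0) ⊢ p0
  [WL] p0, p0 ⊢ p0
    [Ax] p0 ⊢ p0
  [Ax] p0 ⊢ p0

Result: YES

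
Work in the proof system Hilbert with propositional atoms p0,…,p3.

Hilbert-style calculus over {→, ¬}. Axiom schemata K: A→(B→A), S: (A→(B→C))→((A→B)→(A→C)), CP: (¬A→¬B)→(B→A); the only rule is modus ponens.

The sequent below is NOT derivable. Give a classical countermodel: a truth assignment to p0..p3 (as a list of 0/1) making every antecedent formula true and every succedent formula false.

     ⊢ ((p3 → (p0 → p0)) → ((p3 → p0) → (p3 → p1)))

Search for a countermodel by truth-table:
  v=0000: Γ:[] Δ:[((p3 → (p0 → p0)) → ((p3 → p0) → (p3 → p1)))=T] refutes=False
  v=0001: Γ:[] Δ:[((p3 → (p0 → p0)) → ((p3 → p0) → (p3 → p1)))=T] refutes=False
  v=0010: Γ:[] Δ:[((p3 → (p0 → p0)) → ((p3 → p0) → (p3 → p1)))=T] refutes=False
  v=0011: Γ:[] Δ:[((p3 → (p0 → p0)) → ((p3 → p0) → (p3 → p1)))=T] refutes=False
  v=0100: Γ:[] Δ:[((p3 → (p0 → p0)) → ((p3 → p0) → (p3 → p1)))=T] refutes=False
  v=0101: Γ:[] Δ:[((p3 → (p0 → p0)) → ((p3 → p0) → (p3 → p1)))=T] refutes=False
  v=0110: Γ:[] Δ:[((p3 → (p0 → p0)) → ((p3 → p0) → (p3 → p1)))=T] refutes=False
  v=0111: Γ:[] Δ:[((p3 → (p0 → p0)) → ((p3 → p0) → (p3 → p1)))=T] refutes=False
  v=1000: Γ:[] Δ:[((p3 → (p0 → p0)) → ((p3 → p0) → (p3 → p1)))=T] refutes=False
  v=1001: Γ:[] Δ:[((p3 → (p0 → p0)) → ((p3 → p0) → (p3 → p1)))=F] refutes=True  ← countermodel

Result: [1, 0, 0, 1]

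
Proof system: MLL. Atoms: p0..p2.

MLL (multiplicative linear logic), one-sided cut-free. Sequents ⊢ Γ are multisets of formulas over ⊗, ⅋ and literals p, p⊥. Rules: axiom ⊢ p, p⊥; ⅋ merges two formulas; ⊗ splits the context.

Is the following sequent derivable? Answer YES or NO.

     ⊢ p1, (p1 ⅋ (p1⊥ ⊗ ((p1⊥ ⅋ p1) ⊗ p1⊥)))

Derivation trace:
[⅋]  ⊢ p1, (p1 ⅋ (p1⊥ ⊗ ((p1⊥ ⅋ p1) ⊗ p1⊥)))
  [⊗]  ⊢ p1, p1, (p1⊥ ⊗ ((p1⊥ ⅋ p1) ⊗ p1⊥))
    [Ax]  ⊢ p1, p1⊥
    [⊗]  ⊢ p1, ((p1⊥ ⅋ p1) ⊗ p1⊥)
      [⅋]  ⊢ (p1⊥ ⅋ p1)
        [Ax]  ⊢ p1, p1⊥
      [Ax]  ⊢ p1, p1⊥

Result: YES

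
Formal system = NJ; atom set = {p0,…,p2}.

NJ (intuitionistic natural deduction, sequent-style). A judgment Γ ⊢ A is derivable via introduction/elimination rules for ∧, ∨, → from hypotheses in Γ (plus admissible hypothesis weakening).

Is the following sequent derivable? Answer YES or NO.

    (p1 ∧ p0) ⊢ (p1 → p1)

Derivation trace:
[→I] (p1 ∧ p0) ⊢ (p1 → p1)
  [Wk] p1, (p1 ∧ p0) ⊢ p1
    [Ax] p1 ⊢ p1

Result: YES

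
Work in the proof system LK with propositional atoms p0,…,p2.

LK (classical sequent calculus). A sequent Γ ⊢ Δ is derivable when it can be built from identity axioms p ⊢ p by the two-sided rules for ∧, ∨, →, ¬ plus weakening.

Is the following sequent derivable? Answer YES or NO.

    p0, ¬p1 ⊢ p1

Enumerate valuations to refute Γ ⊢ Δ:
  v=000: Γ:[p0=F, ¬p1=T] Δ:[p1=F] refutes=False
  v=001: Γ:[p0=F, ¬p1=T] Δ:[p1=F] refutes=False
  v=010: Γ:[p0=F, ¬p1=F] Δ:[p1=T] refutes=False
  v=011: Γ:[p0=F, ¬p1=F] Δ:[p1=T] refutes=False
  v=100: Γ:[p0=T, ¬p1=T] Δ:[p1=F] refutes=True  ← countermodel

Result: NO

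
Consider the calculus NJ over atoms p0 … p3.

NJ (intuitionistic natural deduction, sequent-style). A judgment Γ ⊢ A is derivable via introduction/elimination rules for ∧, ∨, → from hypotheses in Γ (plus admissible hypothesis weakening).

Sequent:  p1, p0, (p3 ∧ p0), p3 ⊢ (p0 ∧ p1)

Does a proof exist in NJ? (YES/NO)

Proof tree:
[Wk] p1, p0, (p3 ∧ p0), p3 ⊢ (p0 ∧ p1)
  [Wk] p1, p0, (p3 ∧ p0) ⊢ (p0 ∧ p1)
    [∧I] p1, p0 ⊢ (p0 ∧ p1)
      [Ax] p0 ⊢ p0
      [Ax] p1 ⊢ p1

Result: YES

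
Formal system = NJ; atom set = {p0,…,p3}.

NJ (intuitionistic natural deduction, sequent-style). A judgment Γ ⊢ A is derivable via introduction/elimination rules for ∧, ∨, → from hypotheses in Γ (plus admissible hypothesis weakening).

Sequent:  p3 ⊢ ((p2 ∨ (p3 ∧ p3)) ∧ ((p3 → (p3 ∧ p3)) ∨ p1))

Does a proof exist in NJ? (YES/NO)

Proof tree:
[∧I] p3 ⊢ ((p2 ∨ (p3 ∧ p3)) ∧ ((p3 → (p3 ∧ p3)) ∨ p1))
  [∨I₂] p3 ⊢ (p2 ∨ (p3 ∧ p3))
    [∧I] p3 ⊢ (p3 ∧ p3)
      [Ax] p3 ⊢ p3
      [Ax] p3 ⊢ p3
  [∨I₁]  ⊢ ((p3 → (p3 ∧ p3)) ∨ p1)
    [→I]  ⊢ (p3 → (p3 ∧ p3))
      [∧I] p3 ⊢ (p3 ∧ p3)
        [Ax] p3 ⊢ p3
        [Ax] p3 ⊢ p3

Result: YES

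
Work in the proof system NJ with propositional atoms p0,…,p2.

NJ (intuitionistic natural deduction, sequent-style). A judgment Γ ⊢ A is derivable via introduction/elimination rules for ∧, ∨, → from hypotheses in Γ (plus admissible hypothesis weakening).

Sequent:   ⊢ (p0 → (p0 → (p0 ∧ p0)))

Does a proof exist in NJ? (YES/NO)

Derivation (root first):
[→I]  ⊢ (p0 → (p0 → (p0 ∧ p0)))
  [Wk] p0 ⊢ (p0 → (p0 ∧ p0))
    [→I]  ⊢ (p0 → (p0 ∧ p0))
      [∧I] p0 ⊢ (p0 ∧ p0)
        [Ax] p0 ⊢ p0
        [Ax] p0 ⊢ p0

Result: YES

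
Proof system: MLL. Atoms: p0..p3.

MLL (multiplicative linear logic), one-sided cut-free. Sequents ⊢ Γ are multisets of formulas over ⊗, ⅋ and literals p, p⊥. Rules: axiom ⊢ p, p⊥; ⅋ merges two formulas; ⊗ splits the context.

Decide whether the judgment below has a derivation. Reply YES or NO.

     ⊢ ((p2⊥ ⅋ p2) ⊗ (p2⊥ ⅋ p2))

Derivation (root first):
[⊗]  ⊢ ((p2⊥ ⅋ p2) ⊗ (p2⊥ ⅋ p2))
  [⅋]  ⊢ (p2⊥ ⅋ p2)
    [Ax]  ⊢ p2, p2⊥
  [⅋]  ⊢ (p2⊥ ⅋ p2)
    [Ax]  ⊢ p2, p2⊥

Result: YES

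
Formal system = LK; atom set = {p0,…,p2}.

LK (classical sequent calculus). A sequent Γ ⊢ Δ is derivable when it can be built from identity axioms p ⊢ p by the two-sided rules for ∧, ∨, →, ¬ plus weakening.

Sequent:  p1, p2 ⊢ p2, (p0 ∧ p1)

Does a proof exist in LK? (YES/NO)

Proof tree:
[∧R] p1, p2 ⊢ p2, (p0 ∧ p1)
  [WL] p2, p1 ⊢ p2, p0
    [WR] p2 ⊢ p2, p0
      [Ax] p2 ⊢ p2
  [WR] p2 ⊢ p2, p1
    [Ax] p2 ⊢ p2

Result: YES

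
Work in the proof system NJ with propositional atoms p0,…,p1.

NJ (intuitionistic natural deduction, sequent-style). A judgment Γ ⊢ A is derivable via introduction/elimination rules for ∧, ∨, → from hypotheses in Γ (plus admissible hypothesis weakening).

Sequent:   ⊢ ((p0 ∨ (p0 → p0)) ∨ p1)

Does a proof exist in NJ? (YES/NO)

Derivation trace:
[∨I₁]  ⊢ ((p0 ∨ (p0 → p0)) ∨ p1)
  [∨I₂]  ⊢ (p0 ∨ (p0 → p0))
    [→I]  ⊢ (p0 → p0)
      [Ax] p0 ⊢ p0

Result: YES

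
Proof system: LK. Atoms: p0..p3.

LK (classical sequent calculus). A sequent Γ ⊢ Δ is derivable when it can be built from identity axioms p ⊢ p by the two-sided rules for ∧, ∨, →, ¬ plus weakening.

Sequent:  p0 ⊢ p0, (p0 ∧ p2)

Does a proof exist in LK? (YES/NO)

Proof tree:
[∧R] p0 ⊢ p0, (p0 ∧ p2)
  [Ax] p0 ⊢ p0
  [WR] p0 ⊢ p0, p2
    [Ax] p0 ⊢ p0

Result: YES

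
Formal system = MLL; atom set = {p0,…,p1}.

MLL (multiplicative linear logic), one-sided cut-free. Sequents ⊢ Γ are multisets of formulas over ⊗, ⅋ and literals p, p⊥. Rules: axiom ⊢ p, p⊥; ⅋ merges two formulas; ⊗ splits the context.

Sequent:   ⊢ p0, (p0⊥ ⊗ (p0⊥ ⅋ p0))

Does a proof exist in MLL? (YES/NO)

Derivation (root first):
[⊗]  ⊢ p0, (p0⊥ ⊗ (p0⊥ ⅋ p0))
  [Ax]  ⊢ p0, p0⊥
  [⅋]  ⊢ (p0⊥ ⅋ p0)
    [Ax]  ⊢ p0, p0⊥

Result: YES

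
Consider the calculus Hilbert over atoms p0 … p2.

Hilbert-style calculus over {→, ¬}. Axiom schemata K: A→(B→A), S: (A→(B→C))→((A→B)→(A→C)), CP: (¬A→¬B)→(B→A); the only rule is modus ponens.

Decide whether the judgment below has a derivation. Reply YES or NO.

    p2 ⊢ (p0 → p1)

Enumerate valuations to refute Γ ⊢ Δ:
  v=000: Γ:[p2=F] Δ:[(p0 → p1)=T] refutes=False
  v=001: Γ:[p2=T] Δ:[(p0 → p1)=T] refutes=False
  v=010: Γ:[p2=F] Δ:[(p0 → p1)=T] refutes=False
  v=011: Γ:[p2=T] Δ:[(p0 → p1)=T] refutes=False
  v=100: Γ:[p2=F] Δ:[(p0 → p1)=F] refutes=False
  v=101: Γ:[p2=T] Δ:[(p0 → p1)=F] refutes=True  ← countermodel

Result: NO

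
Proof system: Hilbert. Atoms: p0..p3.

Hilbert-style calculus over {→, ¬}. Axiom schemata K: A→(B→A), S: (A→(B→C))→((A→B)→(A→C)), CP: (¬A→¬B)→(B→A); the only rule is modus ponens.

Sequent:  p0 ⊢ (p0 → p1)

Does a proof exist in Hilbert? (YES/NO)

Search for a countermodel by truth-table:
  v=0000: Γ:[p0=F] Δ:[(p0 → p1)=T] refutes=False
  v=0001: Γ:[p0=F] Δ:[(p0 → p1)=T] refutes=False
  v=0010: Γ:[p0=F] Δ:[(p0 → p1)=T] refutes=False
  v=0011: Γ:[p0=F] Δ:[(p0 → p1)=T] refutes=False
  v=0100: Γ:[p0=F] Δ:[(p0 → p1)=T] refutes=False
  v=0101: Γ:[p0=F] Δ:[(p0 → p1)=T] refutes=False
  v=0110: Γ:[p0=F] Δ:[(p0 → p1)=T] refutes=False
  v=0111: Γ:[p0=F] Δ:[(p0 → p1)=T] refutes=False
  v=1000: Γ:[p0=T] Δ:[(p0 → p1)=F] refutes=True  ← countermodel

Result: NO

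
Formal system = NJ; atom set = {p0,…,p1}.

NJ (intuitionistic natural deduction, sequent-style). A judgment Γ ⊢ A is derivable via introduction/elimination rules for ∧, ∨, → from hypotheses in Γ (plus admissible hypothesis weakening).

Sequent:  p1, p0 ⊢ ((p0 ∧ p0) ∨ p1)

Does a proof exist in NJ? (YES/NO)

Proof tree:
[∨I₁] p1, p0 ⊢ ((p0 ∧ p0) ∨ p1)
  [∧I] p1, p0 ⊢ (p0 ∧ p0)
    [Wk] p0, p1 ⊢ p0
      [Ax] p0 ⊢ p0
    [Wk] p0, p1 ⊢ p0
      [Ax] p0 ⊢ p0

Result: YES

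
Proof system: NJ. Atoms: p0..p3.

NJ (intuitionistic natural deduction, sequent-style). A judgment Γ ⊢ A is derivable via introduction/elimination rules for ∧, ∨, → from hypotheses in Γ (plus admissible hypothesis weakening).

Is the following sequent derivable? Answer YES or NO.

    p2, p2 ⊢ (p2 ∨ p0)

Derivation trace:
[∨I₁] p2, p2 ⊢ (p2 ∨ p0)
  [Wk] p2, p2 ⊢ p2
    [Ax] p2 ⊢ p2

Result: YES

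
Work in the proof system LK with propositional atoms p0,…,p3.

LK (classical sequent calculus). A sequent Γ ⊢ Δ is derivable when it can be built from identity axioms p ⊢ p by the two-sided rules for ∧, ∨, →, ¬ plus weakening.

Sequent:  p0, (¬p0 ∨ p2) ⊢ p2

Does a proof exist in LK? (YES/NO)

Derivation (root first):
[∨L] p0, (¬p0 ∨ p2) ⊢ p2
  [¬L] p0, ¬p0 ⊢ 
    [Ax] p0 ⊢ p0
  [Ax] p2 ⊢ p2

Result: YES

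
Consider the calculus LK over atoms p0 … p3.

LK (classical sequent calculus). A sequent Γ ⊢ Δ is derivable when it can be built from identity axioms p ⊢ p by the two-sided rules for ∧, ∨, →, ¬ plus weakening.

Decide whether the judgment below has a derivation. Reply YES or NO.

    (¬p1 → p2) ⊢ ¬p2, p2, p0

Proof tree:
[→L] (¬p1 → p2) ⊢ ¬p2, p2, p0
  [¬R]  ⊢ p2, ¬p2, ¬p1
    [¬R] p1 ⊢ p2, ¬p2
      [WL] p2, p1 ⊢ p2
        [Ax] p2 ⊢ p2
  [WR] p2 ⊢ p2, p0
    [Ax] p2 ⊢ p2

Result: YES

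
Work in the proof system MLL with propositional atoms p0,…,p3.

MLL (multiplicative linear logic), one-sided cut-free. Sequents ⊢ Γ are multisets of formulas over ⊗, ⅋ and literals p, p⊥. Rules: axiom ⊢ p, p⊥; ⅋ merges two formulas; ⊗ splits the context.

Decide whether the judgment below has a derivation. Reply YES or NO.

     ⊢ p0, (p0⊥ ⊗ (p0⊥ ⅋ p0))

Derivation (root first):
[⊗]  ⊢ p0, (p0⊥ ⊗ (p0⊥ ⅋ p0))
  [Ax]  ⊢ p0, p0⊥
  [⅋]  ⊢ (p0⊥ ⅋ p0)
    [Ax]  ⊢ p0, p0⊥

Result: YES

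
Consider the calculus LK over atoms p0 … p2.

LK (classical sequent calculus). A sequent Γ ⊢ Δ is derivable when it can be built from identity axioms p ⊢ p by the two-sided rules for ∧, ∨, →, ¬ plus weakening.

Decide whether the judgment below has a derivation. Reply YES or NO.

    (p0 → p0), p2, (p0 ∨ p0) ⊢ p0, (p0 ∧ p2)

Derivation trace:
[∧R] (p0 → p0), p2, (p0 ∨ p0) ⊢ p0, (p0 ∧ p2)
  [WR] (p0 ∨ p0), (p0 → p0) ⊢ p0, p0
    [→L] (p0 ∨ p0), (p0 → p0) ⊢ p0
      [∨L] (p0 ∨ p0) ⊢ p0
        [Ax] p0 ⊢ p0
        [Ax] p0 ⊢ p0
      [Ax] p0 ⊢ p0
  [Ax] p2 ⊢ p2

Result: YES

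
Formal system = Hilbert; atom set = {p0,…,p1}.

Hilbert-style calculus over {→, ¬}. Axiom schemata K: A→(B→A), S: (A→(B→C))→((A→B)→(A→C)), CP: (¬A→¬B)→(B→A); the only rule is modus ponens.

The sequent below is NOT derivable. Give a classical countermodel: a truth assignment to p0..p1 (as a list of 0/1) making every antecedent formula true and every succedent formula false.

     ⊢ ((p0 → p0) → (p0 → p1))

Search for a countermodel by truth-table:
  v=00: Γ:[] Δ:[((p0 → p0) → (p0 → p1))=T] refutes=False
  v=01: Γ:[] Δ:[((p0 → p0) → (p0 → p1))=T] refutes=False
  v=10: Γ:[] Δ:[((p0 → p0) → (p0 → p1))=F] refutes=True  ← countermodel

Result: [1, 0]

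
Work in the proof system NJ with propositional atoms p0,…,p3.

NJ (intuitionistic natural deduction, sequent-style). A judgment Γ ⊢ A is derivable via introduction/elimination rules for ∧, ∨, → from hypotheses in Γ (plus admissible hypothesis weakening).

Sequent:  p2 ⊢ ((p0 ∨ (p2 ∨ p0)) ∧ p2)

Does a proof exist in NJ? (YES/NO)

Proof tree:
[∧I] p2 ⊢ ((p0 ∨ (p2 ∨ p0)) ∧ p2)
  [∨I₂] p2 ⊢ (p0 ∨ (p2 ∨ p0))
    [∨I₁] p2 ⊢ (p2 ∨ p0)
      [Ax] p2 ⊢ p2
  [Ax] p2 ⊢ p2

Result: YES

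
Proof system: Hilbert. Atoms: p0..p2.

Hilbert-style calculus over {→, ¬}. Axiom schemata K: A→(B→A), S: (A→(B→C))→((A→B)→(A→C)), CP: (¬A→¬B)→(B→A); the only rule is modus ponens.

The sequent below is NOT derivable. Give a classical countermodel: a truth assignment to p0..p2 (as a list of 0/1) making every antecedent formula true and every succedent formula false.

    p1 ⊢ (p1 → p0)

Enumerate valuations to refute Γ ⊢ Δ:
  v=000: Γ:[p1=F] Δ:[(p1 → p0)=T] refutes=False
  v=001: Γ:[p1=F] Δ:[(p1 → p0)=T] refutes=False
  v=010: Γ:[p1=T] Δ:[(p1 → p0)=F] refutes=True  ← countermodel

Result: [0, 1, 0]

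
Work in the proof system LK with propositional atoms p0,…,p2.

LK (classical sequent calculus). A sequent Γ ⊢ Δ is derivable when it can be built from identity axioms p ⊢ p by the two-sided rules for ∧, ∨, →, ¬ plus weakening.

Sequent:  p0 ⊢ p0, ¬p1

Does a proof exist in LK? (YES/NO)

Proof tree:
[¬R] p0 ⊢ p0, ¬p1
  [WL] p0, p1 ⊢ p0
    [Ax] p0 ⊢ p0

Result: YES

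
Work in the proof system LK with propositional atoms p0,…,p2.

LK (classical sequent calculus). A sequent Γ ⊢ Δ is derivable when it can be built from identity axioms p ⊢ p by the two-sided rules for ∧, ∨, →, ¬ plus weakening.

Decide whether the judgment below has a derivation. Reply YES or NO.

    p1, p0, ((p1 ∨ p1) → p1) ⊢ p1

Derivation trace:
[→L] p1, p0, ((p1 ∨ p1) → p1) ⊢ p1
  [∨R] p1, p0 ⊢ (p1 ∨ p1)
    [WR] p1, p0 ⊢ p1, p1
      [WL] p1, p0 ⊢ p1
        [Ax] p1 ⊢ p1
  [Ax] p1 ⊢ p1

Result: YES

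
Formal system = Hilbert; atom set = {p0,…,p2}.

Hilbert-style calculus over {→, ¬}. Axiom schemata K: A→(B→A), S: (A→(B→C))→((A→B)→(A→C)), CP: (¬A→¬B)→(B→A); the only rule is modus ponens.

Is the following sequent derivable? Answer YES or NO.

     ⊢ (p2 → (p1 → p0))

Search for a countermodel by truth-table:
  v=000: Γ:[] Δ:[(p2 → (p1 → p0))=T] refutes=False
  v=001: Γ:[] Δ:[(p2 → (p1 → p0))=T] refutes=False
  v=010: Γ:[] Δ:[(p2 → (p1 → p0))=T] refutes=False
  v=011: Γ:[] Δ:[(p2 → (p1 → p0))=F] refutes=True  ← countermodel

Result: NO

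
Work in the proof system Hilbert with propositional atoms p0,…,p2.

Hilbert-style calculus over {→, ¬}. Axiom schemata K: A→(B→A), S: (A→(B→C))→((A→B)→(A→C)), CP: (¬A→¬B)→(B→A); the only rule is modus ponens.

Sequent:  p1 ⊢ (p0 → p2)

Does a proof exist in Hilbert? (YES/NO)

Enumerate valuations to refute Γ ⊢ Δ:
  v=000: Γ:[p1=F] Δ:[(p0 → p2)=T] refutes=False
  v=001: Γ:[p1=F] Δ:[(p0 → p2)=T] refutes=False
  v=010: Γ:[p1=T] Δ:[(p0 → p2)=T] refutes=False
  v=011: Γ:[p1=T] Δ:[(p0 → p2)=T] refutes=False
  v=100: Γ:[p1=F] Δ:[(p0 → p2)=F] refutes=False
  v=101: Γ:[p1=F] Δ:[(p0 → p2)=T] refutes=False
  v=110: Γ:[p1=T] Δ:[(p0 → p2)=F] refutes=True  ← countermodel

Result: NO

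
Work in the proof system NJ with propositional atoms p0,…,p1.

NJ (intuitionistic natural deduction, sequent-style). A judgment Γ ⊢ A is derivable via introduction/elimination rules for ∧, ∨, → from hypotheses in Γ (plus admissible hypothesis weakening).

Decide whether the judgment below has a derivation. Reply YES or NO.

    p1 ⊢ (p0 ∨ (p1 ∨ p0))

Derivation trace:
[∨I₂] p1 ⊢ (p0 ∨ (p1 ∨ p0))
  [→E] p1 ⊢ (p1 ∨ p0)
    [→I]  ⊢ (p1 → (p1 ∨ p0))
      [∨I₁] p1 ⊢ (p1 ∨ p0)
        [Ax] p1 ⊢ p1
    [Ax] p1 ⊢ p1

Result: YES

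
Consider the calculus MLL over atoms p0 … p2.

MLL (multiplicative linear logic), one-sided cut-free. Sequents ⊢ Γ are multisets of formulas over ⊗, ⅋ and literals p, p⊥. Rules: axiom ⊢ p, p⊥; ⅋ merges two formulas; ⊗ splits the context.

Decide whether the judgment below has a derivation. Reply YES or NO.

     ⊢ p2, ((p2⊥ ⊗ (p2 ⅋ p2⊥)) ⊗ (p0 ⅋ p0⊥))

Derivation trace:
[⊗]  ⊢ p2, ((p2⊥ ⊗ (p2 ⅋ p2⊥)) ⊗ (p0 ⅋ p0⊥))
  [⊗]  ⊢ p2, (p2⊥ ⊗ (p2 ⅋ p2⊥))
    [Ax]  ⊢ p2, p2⊥
    [⅋]  ⊢ (p2 ⅋ p2⊥)
      [Ax]  ⊢ p2, p2⊥
  [⅋]  ⊢ (p0 ⅋ p0⊥)
    [Ax]  ⊢ p0, p0⊥

Result: YES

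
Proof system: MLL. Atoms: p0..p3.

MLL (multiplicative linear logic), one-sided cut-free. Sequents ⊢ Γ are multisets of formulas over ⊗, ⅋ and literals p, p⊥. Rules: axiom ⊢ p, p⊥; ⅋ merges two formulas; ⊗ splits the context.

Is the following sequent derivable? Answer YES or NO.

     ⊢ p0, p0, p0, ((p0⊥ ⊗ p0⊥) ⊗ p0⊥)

Proof tree:
[⊗]  ⊢ p0, p0, p0, ((p0⊥ ⊗ p0⊥) ⊗ p0⊥)
  [⊗]  ⊢ p0, p0, (p0⊥ ⊗ p0⊥)
    [Ax]  ⊢ p0, p0⊥
    [Ax]  ⊢ p0, p0⊥
  [Ax]  ⊢ p0, p0⊥

Result: YES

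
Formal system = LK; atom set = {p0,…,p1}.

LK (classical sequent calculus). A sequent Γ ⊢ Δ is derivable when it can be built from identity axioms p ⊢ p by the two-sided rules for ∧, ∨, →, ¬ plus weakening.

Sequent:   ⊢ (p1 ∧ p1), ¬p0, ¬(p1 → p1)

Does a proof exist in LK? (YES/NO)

Search for a countermodel by truth-table:
  v=00: Γ:[] Δ:[(p1 ∧ p1)=F, ¬p0=T, ¬(p1 → p1)=F] refutes=False
  v=01: Γ:[] Δ:[(p1 ∧ p1)=T, ¬p0=T, ¬(p1 → p1)=F] refutes=False
  v=10: Γ:[] Δ:[(p1 ∧ p1)=F, ¬p0=F, ¬(p1 → p1)=F] refutes=True  ← countermodel

Result: NO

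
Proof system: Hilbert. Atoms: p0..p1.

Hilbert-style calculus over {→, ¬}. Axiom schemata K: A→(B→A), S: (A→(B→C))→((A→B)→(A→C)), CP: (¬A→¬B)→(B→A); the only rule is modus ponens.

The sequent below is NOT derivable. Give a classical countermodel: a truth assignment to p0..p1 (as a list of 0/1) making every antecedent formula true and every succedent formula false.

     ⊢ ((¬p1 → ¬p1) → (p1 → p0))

Truth-table refutation:
  v=00: Γ:[] Δ:[((¬p1 → ¬p1) → (p1 → p0))=T] refutes=False
  v=01: Γ:[] Δ:[((¬p1 → ¬p1) → (p1 → p0))=F] refutes=True  ← countermodel

Result: [0, 1]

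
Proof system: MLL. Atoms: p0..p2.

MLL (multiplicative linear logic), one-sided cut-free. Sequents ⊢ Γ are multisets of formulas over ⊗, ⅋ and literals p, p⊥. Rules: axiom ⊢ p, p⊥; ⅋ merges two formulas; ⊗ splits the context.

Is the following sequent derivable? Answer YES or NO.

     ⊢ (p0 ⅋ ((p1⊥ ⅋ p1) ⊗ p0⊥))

Derivation trace:
[⅋]  ⊢ (p0 ⅋ ((p1⊥ ⅋ p1) ⊗ p0⊥))
  [⊗]  ⊢ p0, ((p1⊥ ⅋ p1) ⊗ p0⊥)
    [⅋]  ⊢ (p1⊥ ⅋ p1)
      [Ax]  ⊢ p1, p1⊥
    [Ax]  ⊢ p0, p0⊥

Result: YES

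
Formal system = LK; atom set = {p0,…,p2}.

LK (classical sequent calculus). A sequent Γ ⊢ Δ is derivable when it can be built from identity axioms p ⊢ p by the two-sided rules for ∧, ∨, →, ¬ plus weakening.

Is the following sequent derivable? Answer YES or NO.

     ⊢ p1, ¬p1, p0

Derivation trace:
[WR]  ⊢ p1, ¬p1, p0
  [¬R]  ⊢ p1, ¬p1
    [Ax] p1 ⊢ p1

Result: YES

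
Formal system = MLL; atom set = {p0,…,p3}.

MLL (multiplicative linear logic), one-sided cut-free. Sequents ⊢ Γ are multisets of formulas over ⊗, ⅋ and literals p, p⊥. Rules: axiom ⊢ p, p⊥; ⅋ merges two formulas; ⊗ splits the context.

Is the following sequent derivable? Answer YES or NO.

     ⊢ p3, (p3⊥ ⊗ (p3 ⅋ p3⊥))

Proof tree:
[⊗]  ⊢ p3, (p3⊥ ⊗ (p3 ⅋ p3⊥))
  [Ax]  ⊢ p3, p3⊥
  [⅋]  ⊢ (p3 ⅋ p3⊥)
    [Ax]  ⊢ p3, p3⊥

Result: YES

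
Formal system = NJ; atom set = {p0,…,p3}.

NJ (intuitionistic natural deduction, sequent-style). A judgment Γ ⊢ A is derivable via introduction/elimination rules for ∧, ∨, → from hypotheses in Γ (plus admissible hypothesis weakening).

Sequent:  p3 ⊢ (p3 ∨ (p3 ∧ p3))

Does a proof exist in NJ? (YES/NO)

Derivation (root first):
[∨I₂] p3 ⊢ (p3 ∨ (p3 ∧ p3))
  [∧I] p3 ⊢ (p3 ∧ p3)
    [Ax] p3 ⊢ p3
    [Ax] p3 ⊢ p3

Result: YES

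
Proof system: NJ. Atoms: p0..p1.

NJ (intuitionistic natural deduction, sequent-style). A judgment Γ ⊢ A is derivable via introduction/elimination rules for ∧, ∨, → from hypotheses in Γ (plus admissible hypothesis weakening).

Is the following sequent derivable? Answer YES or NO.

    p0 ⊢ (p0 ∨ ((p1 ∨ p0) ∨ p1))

Proof tree:
[∨I₂] p0 ⊢ (p0 ∨ ((p1 ∨ p0) ∨ p1))
  [∨I₁] p0 ⊢ ((p1 ∨ p0) ∨ p1)
    [∨I₂] p0 ⊢ (p1 ∨ p0)
      [Ax] p0 ⊢ p0

Result: YES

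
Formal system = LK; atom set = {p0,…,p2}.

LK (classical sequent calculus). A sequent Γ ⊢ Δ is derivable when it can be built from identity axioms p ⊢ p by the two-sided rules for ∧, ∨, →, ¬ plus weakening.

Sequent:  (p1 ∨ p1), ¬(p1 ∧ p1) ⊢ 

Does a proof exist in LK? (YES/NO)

Proof tree:
[¬L] (p1 ∨ p1), ¬(p1 ∧ p1) ⊢ 
  [∨L] (p1 ∨ p1) ⊢ (p1 ∧ p1)
    [∧R] p1 ⊢ (p1 ∧ p1)
      [Ax] p1 ⊢ p1
      [Ax] p1 ⊢ p1
    [∧R] p1 ⊢ (p1 ∧ p1)
      [Ax] p1 ⊢ p1
      [Ax] p1 ⊢ p1

Result: YES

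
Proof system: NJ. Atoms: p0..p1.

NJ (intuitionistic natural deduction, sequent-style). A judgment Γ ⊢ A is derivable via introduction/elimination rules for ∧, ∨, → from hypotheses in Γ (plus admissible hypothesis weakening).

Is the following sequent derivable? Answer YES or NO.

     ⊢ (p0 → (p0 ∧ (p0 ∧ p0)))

Proof tree:
[→I]  ⊢ (p0 → (p0 ∧ (p0 ∧ p0)))
  [∧I] p0 ⊢ (p0 ∧ (p0 ∧ p0))
    [Ax] p0 ⊢ p0
    [∧I] p0 ⊢ (p0 ∧ p0)
      [Ax] p0 ⊢ p0
      [Ax] p0 ⊢ p0

Result: YES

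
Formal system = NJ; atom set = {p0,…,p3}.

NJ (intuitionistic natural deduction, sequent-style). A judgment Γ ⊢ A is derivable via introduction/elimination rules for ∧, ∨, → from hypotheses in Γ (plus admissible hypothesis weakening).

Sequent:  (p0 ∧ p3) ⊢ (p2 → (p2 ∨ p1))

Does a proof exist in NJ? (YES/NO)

Derivation (root first):
[→I] (p0 ∧ p3) ⊢ (p2 → (p2 ∨ p1))
  [∨I₁] p2, (p0 ∧ p3) ⊢ (p2 ∨ p1)
    [Wk] p2, (p0 ∧ p3) ⊢ p2
      [Ax] p2 ⊢ p2

Result: YES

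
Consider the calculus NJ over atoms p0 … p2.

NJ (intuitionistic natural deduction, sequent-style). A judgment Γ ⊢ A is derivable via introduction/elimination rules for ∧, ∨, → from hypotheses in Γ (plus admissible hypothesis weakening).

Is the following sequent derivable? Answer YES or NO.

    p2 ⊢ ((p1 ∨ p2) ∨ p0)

Proof tree:
[∨I₁] p2 ⊢ ((p1 ∨ p2) ∨ p0)
  [∨I₂] p2 ⊢ (p1 ∨ p2)
    [Ax] p2 ⊢ p2

Result: YES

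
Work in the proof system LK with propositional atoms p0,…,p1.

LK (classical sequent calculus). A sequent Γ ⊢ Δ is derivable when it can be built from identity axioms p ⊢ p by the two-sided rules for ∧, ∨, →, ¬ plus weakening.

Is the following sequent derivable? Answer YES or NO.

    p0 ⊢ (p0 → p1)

Search for a countermodel by truth-table:
  v=00: Γ:[p0=F] Δ:[(p0 → p1)=T] refutes=False
  v=01: Γ:[p0=F] Δ:[(p0 → p1)=T] refutes=False
  v=10: Γ:[p0=T] Δ:[(p0 → p1)=F] refutes=True  ← countermodel

Result: NO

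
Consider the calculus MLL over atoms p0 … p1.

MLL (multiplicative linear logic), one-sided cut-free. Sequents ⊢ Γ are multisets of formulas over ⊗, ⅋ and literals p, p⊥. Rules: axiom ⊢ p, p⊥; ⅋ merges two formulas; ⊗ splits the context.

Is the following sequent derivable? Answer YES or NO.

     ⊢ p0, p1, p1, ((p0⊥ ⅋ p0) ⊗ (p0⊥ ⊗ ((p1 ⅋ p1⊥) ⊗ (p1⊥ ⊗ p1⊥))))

Derivation trace:
[⊗]  ⊢ p0, p1, p1, ((p0⊥ ⅋ p0) ⊗ (p0⊥ ⊗ ((p1 ⅋ p1⊥) ⊗ (p1⊥ ⊗ p1⊥))))
  [⅋]  ⊢ (p0⊥ ⅋ p0)
    [Ax]  ⊢ p0, p0⊥
  [⊗]  ⊢ p0, p1, p1, (p0⊥ ⊗ ((p1 ⅋ p1⊥) ⊗ (p1⊥ ⊗ p1⊥)))
    [Ax]  ⊢ p0, p0⊥
    [⊗]  ⊢ p1, p1, ((p1 ⅋ p1⊥) ⊗ (p1⊥ ⊗ p1⊥))
      [⅋]  ⊢ (p1 ⅋ p1⊥)
        [Ax]  ⊢ p1, p1⊥
      [⊗]  ⊢ p1, p1, (p1⊥ ⊗ p1⊥)
        [Ax]  ⊢ p1, p1⊥
        [Ax]  ⊢ p1, p1⊥

Result: YES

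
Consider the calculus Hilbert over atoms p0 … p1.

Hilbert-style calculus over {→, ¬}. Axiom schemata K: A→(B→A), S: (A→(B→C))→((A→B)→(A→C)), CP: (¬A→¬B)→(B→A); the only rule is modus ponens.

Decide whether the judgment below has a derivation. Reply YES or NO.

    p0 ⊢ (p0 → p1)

Search for a countermodel by truth-table:
  v=00: Γ:[p0=F] Δ:[(p0 → p1)=T] refutes=False
  v=01: Γ:[p0=F] Δ:[(p0 → p1)=T] refutes=False
  v=10: Γ:[p0=T] Δ:[(p0 → p1)=F] refutes=True  ← countermodel

Result: NO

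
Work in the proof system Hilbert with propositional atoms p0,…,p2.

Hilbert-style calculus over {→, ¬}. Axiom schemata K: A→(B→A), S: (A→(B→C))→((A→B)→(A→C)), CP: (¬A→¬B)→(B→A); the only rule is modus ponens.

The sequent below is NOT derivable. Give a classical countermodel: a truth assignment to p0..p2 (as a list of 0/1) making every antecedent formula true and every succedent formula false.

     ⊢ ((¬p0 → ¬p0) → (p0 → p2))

Truth-table refutation:
  v=000: Γ:[] Δ:[((¬p0 → ¬p0) → (p0 → p2))=T] refutes=False
  v=001: Γ:[] Δ:[((¬p0 → ¬p0) → (p0 → p2))=T] refutes=False
  v=010: Γ:[] Δ:[((¬p0 → ¬p0) → (p0 → p2))=T] refutes=False
  v=011: Γ:[] Δ:[((¬p0 → ¬p0) → (p0 → p2))=T] refutes=False
  v=100: Γ:[] Δ:[((¬p0 → ¬p0) → (p0 → p2))=F] refutes=True  ← countermodel

Result: [1, 0, 0]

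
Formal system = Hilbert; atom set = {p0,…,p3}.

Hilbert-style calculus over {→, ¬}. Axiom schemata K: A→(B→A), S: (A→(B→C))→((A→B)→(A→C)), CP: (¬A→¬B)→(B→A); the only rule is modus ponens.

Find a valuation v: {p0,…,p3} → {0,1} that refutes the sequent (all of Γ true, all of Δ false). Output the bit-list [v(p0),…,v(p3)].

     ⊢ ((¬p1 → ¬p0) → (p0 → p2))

Search for a countermodel by truth-table:
  v=0000: Γ:[] Δ:[((¬p1 → ¬p0) → (p0 → p2))=T] refutes=False
  v=0001: Γ:[] Δ:[((¬p1 → ¬p0) → (p0 → p2))=T] refutes=False
  v=0010: Γ:[] Δ:[((¬p1 → ¬p0) → (p0 → p2))=T] refutes=False
  v=0011: Γ:[] Δ:[((¬p1 → ¬p0) → (p0 → p2))=T] refutes=False
  v=0100: Γ:[] Δ:[((¬p1 → ¬p0) → (p0 → p2))=T] refutes=False
  v=0101: Γ:[] Δ:[((¬p1 → ¬p0) → (p0 → p2))=T] refutes=False
  v=0110: Γ:[] Δ:[((¬p1 → ¬p0) → (p0 → p2))=T] refutes=False
  v=0111: Γ:[] Δ:[((¬p1 → ¬p0) → (p0 → p2))=T] refutes=False
  v=1000: Γ:[] Δ:[((¬p1 → ¬p0) → (p0 → p2))=T] refutes=False
  v=1001: Γ:[] Δ:[((¬p1 → ¬p0) → (p0 → p2))=T] refutes=False
  v=1010: Γ:[] Δ:[((¬p1 → ¬p0) → (p0 → p2))=T] refutes=False
  v=1011: Γ:[] Δ:[((¬p1 → ¬p0) → (p0 → p2))=T] refutes=False
  v=1100: Γ:[] Δ:[((¬p1 → ¬p0) → (p0 → p2))=F] refutes=True  ← countermodel

Result: [1, 1, 0, 0]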